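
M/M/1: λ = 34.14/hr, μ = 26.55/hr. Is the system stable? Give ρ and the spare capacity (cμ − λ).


Total capacity cμ = 1·26.55 = 26.55/hr
ρ = λ/(cμ) = 34.14/26.55 = 1.2859
Stable ⇔ ρ < 1: NO
Spare capacity = cμ − λ = 26.55 − 34.14 = -7.59/hr

Final: ρ = 1.2859; unstable; margin = -7.59/hr


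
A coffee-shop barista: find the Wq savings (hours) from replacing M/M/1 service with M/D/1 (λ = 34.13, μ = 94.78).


ρ = 34.13/94.78 = 0.3601
Wq(M/M/1) = ρ/(μ−λ) = 0.3601/60.65 = 0.005937 hr
Wq(M/D/1) = ρ/(2(μ−λ)) = 0.002969 hr
Savings = 0.005937 − 0.002969 = 0.002969 hr

Final: 0.002969 hr


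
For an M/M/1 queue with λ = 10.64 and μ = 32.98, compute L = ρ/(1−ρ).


ρ = λ/μ = 10.64/32.98 = 0.3226
L = ρ/(1−ρ) = 0.3226/(1 − 0.3226) = 0.3226/0.6774 = 0.4763

Final: 0.4763


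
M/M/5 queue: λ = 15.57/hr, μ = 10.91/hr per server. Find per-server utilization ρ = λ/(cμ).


ρ = λ/(cμ) = 15.57/(5·10.91) = 15.57/54.55 = 0.2854

Final: 0.2854


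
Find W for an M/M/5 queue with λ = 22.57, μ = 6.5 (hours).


a = 3.4723; ρ = 0.6945; P₀ = 0.026808
Lq = P₀·a^c·ρ/(c!(1−ρ)²) = 0.83886
Wq = Lq/λ = 0.83886/22.57 = 0.03717 hr
W = Wq + 1/μ = 0.03717 + 0.15385 = 0.19101 hr

Final: 0.19101 hr


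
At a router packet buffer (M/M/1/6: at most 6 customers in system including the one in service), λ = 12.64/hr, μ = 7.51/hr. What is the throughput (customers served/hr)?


ρ = 1.6831; P_K = (1−ρ)ρ^6/(1−ρ^7) = 0.416747
λ_eff = λ(1 − P_K) = 12.64·(1 − 0.416747) = 12.64·0.583253 = 7.3723 /hr

Final: 7.3723 /hr


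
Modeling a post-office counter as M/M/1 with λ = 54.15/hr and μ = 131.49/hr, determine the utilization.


ρ = λ/μ = 54.15/131.49 = 0.4118

Final: 0.4118


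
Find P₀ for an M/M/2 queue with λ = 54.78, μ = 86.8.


a = λ/μ = 54.78/86.8 = 0.6311; ρ = a/c = 0.3156
Σ_{k=0}^{1} a^k/k! (terms k=0..1) = 1.00000 + 0.63111 = 1.63111
Tail: a^2/(2!(1−ρ)) = 0.39829/(2·0.6844) = 0.29096
P₀ = 1/(1.63111 + 0.29096) = 1/1.92207 = 0.520273

Final: 0.520273


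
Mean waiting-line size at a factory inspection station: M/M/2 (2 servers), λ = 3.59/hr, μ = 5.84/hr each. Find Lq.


a = λ/μ = 0.6147; ρ = a/2 = 0.3074
P₀ = 0.529797
Lq = P₀·a^c·ρ / (c!·(1−ρ)²) = 0.529797·0.37789·0.3074/(2·0.47975)
= 0.06413

Final: 0.06413


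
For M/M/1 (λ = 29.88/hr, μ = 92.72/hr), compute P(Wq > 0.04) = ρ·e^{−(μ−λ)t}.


ρ = 29.88/92.72 = 0.3223
P(Wq > t) = ρ·e^{−(μ−λ)t} = 0.3223·e^{−2.5136}
= 0.3223·0.080976 = 0.026095

Final: 0.026095


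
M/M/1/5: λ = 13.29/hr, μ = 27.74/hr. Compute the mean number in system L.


ρ = 13.29/27.74 = 0.4791
L = ρ[1 − (K+1)ρ^K + Kρ^(K+1)] / [(1−ρ)(1−ρ^(K+1))]
Numerator: 0.4791·(1 − 6·0.025240 + 5·0.012092) = 0.435504
Denominator: (0.5209)·(0.987908) = 0.514609
L = 0.435504/0.514609 = 0.8463

Final: 0.8463


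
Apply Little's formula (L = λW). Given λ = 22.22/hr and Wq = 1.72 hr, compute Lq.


Lq = λWq = 22.22·1.72 = 38.2184

Final: 38.2184


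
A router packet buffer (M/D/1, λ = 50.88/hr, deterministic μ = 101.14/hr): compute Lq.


ρ = 50.88/101.14 = 0.5031
M/D/1: Lq = ρ²/(2(1−ρ)) = 0.2531/(2·0.4969) = 0.25464

Final: 0.25464


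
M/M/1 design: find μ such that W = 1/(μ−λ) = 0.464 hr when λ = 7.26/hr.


W = 1/(μ−λ) ⇒ μ − λ = 1/W = 1/0.464 = 2.1552
μ = λ + 1/W = 7.26 + 2.1552 = 9.4152 per hr

Final: 9.4152 /hr


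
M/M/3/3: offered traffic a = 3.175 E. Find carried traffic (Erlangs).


B(3,3.175) = 0.366630 (Erlang-B)
Carried load = a(1 − B) = 3.175·(1 − 0.366630) = 3.175·0.633370 = 2.0110 E

Final: 2.0110 Erlangs


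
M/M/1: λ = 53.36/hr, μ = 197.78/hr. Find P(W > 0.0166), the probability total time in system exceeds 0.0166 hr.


W ~ Exponential(μ−λ) for M/M/1.
μ − λ = 197.78 − 53.36 = 144.4200
P(W > t) = e^{−(μ−λ)t} = e^{−2.3974} = 0.090957

Final: 0.090957


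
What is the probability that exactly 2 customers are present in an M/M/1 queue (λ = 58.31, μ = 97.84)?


ρ = 58.31/97.84 = 0.5960
P_n = (1−ρ)·ρ^n = (1 − 0.5960)·0.5960^2 = 0.4040·0.355184 = 0.143504

Final: 0.143504


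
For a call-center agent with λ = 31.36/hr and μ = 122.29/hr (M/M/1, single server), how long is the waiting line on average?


ρ = 31.36/122.29 = 0.2564
Lq = ρ²/(1−ρ) = 0.06576/0.7436 = 0.08844

Final: 0.08844


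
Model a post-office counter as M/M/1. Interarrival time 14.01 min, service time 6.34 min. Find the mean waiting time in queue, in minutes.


λ = 60/14.01 = 4.2827 /hr
μ = 60/6.34 = 9.4637 /hr
ρ = λ/μ = 4.2827/9.4637 = 0.4525
Wq = ρ/(μ−λ) = 0.4525/(9.4637−4.2827) = 0.08734 hr
In minutes: 0.08734·60 = 5.241 min

Final: 5.241 min


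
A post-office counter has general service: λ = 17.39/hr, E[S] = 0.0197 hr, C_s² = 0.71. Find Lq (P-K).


ρ = λ·E[S] = 17.39·0.0197 = 0.3426
Lq = ρ²(1+C_s²)/(2(1−ρ)) = 0.1174·(1+0.71)/(2·0.6574)
= 0.1174·1.7100/1.3148 = 0.15264

Final: 0.15264


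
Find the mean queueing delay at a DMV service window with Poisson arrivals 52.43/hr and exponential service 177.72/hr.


ρ = 52.43/177.72 = 0.2950
Wq = ρ/(μ−λ) = 0.2950/(177.72 − 52.43) = 0.2950/125.29 = 0.002355 hr

Final: 0.002355 hr


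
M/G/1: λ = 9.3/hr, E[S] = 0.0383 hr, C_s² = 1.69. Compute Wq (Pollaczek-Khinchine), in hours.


ρ = λ·E[S] = 9.3·0.0383 = 0.3562
E[S²] = E[S]²(1+C_s²) = 0.0383²·(1+1.69) = 0.003946
Wq = λ·E[S²]/(2(1−ρ)) = 9.3·0.003946/(2·0.6438) = 0.02850 hr

Final: 0.02850 hr


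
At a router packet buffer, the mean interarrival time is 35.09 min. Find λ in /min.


λ = 1/(interarrival time) in consistent units.
1 minute = 1 min, so λ = 1/35.09 = 0.02850 per minute

Final: 0.02850 /min


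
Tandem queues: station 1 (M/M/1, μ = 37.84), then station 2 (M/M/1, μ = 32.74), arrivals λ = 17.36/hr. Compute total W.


Each node sees arrival rate λ = 17.36/hr (tandem ⇒ throughput preserved).
W₁ = 1/(μ₁−λ) = 1/(37.84−17.36) = 0.04883 hr
W₂ = 1/(μ₂−λ) = 1/(32.74−17.36) = 0.06502 hr
W_total = W₁ + W₂ = 0.04883 + 0.06502 = 0.11385 hr

Final: 0.11385 hr


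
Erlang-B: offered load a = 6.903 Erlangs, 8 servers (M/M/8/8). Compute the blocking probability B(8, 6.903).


B(c,a) = (a^c/c!) / Σ_{k=0}^{c} a^k/k!
a^8/8! = 127.874063
Σ terms (k=0..8): 1.00000 + 6.90300 + 23.82570 + 54.82295 + 94.61070 + 130.61953 + 150.27777 + 148.19535 + 127.87406 = 738.129065
B = 127.874063/738.129065 = 0.173241

Final: 0.173241


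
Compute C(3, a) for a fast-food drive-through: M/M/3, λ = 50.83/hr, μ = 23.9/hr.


a = λ/μ = 2.1268; ρ = a/3 = 0.7089
P₀ = 0.091772 (from M/M/c formula)
C(c,a) = [a^c/(c!(1−ρ))]·P₀ = [9.61981/(6·0.2911)]·0.091772
= 5.50823·0.091772 = 0.505500

Final: 0.505500


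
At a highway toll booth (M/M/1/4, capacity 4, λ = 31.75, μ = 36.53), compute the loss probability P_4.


ρ = λ/μ = 31.75/36.53 = 0.8691
P_K = (1−ρ)ρ^K/(1−ρ^(K+1)) = (0.1309·0.570658)/(1 − 0.495987)
= 0.074671/0.504013 = 0.148154

Final: 0.148154


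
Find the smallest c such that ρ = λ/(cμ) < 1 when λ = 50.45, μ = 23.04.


Stability requires cμ > λ ⇔ c > λ/μ.
λ/μ = 50.45/23.04 = 2.1897
Minimum integer c = ⌊2.1897⌋ + 1 = 3
Check: 3·23.04 = 69.12 > 50.45, while 2·23.04 = 46.08 ≤ 50.45

Final: 3 servers


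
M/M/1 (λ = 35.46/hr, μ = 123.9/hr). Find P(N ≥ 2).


ρ = 35.46/123.9 = 0.2862
P(N ≥ n) = ρ^n = 0.2862^2 = 0.081910

Final: 0.081910


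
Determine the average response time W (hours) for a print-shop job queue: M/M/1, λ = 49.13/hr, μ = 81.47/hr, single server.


W = 1/(μ−λ) = 1/(81.47 − 49.13) = 1/32.34 = 0.03092 hr

Final: 0.03092 hr


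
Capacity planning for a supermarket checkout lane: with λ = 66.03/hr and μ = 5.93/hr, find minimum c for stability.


Stability requires cμ > λ ⇔ c > λ/μ.
λ/μ = 66.03/5.93 = 11.1349
Minimum integer c = ⌊11.1349⌋ + 1 = 12
Check: 12·5.93 = 71.16 > 66.03, while 11·5.93 = 65.23 ≤ 66.03

Final: 12 servers


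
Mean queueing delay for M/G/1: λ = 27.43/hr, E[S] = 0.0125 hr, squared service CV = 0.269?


ρ = λ·E[S] = 27.43·0.0125 = 0.3429
E[S²] = E[S]²(1+C_s²) = 0.0125²·(1+0.269) = 0.0001983
Wq = λ·E[S²]/(2(1−ρ)) = 27.43·0.0001983/(2·0.6571) = 0.004138 hr

Final: 0.004138 hr


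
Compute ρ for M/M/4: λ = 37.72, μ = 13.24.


ρ = λ/(cμ) = 37.72/(4·13.24) = 37.72/52.96 = 0.7122

Final: 0.7122


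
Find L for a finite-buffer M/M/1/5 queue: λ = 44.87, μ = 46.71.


ρ = 44.87/46.71 = 0.9606
L = ρ[1 − (K+1)ρ^K + Kρ^(K+1)] / [(1−ρ)(1−ρ^(K+1))]
Numerator: 0.9606·(1 − 6·0.817958 + 5·0.785737) = 0.020112
Denominator: (0.03939)·(0.214263) = 0.008440
L = 0.020112/0.008440 = 2.3829

Final: 2.3829


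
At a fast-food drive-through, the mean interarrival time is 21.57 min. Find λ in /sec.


λ = 1/(interarrival time) in consistent units.
1 second = 0.0166667 min, so λ = 0.0166667/21.57 = 0.0007727 per second

Final: 0.0007727 /sec


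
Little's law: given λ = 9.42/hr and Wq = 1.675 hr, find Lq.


Lq = λWq = 9.42·1.675 = 15.7785

Final: 15.7785


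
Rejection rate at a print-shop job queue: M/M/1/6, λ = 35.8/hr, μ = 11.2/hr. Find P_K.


ρ = λ/μ = 35.8/11.2 = 3.1964
P_K = (1−ρ)ρ^K/(1−ρ^(K+1)) = (-2.1964·1066.571621)/(1 − 3409.220002)
= -2342.648381/-3408.220002 = 0.687352

Final: 0.687352


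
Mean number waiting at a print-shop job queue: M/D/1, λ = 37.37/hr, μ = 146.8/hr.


ρ = 37.37/146.8 = 0.2546
M/D/1: Lq = ρ²/(2(1−ρ)) = 0.06480/(2·0.7454) = 0.04347

Final: 0.04347


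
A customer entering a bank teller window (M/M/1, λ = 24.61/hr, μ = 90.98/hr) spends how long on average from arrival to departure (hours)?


W = 1/(μ−λ) = 1/(90.98 − 24.61) = 1/66.37 = 0.01507 hr

Final: 0.01507 hr


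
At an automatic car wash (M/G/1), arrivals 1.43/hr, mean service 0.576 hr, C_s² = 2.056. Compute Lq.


ρ = λ·E[S] = 1.43·0.576 = 0.8237
Lq = ρ²(1+C_s²)/(2(1−ρ)) = 0.6784·(1+2.056)/(2·0.1763)
= 0.6784·3.0560/0.3526 = 5.87948

Final: 5.87948


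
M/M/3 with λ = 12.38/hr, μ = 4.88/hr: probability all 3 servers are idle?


a = λ/μ = 12.38/4.88 = 2.5369; ρ = a/c = 0.8456
Σ_{k=0}^{2} a^k/k! (terms k=0..2) = 1.00000 + 2.53689 + 3.21789 = 6.75478
Tail: a^3/(3!(1−ρ)) = 16.32685/(6·0.1544) = 17.62722
P₀ = 1/(6.75478 + 17.62722) = 1/24.38200 = 0.041014

Final: 0.041014


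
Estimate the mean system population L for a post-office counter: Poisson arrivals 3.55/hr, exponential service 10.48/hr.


ρ = λ/μ = 3.55/10.48 = 0.3387
L = ρ/(1−ρ) = 0.3387/(1 − 0.3387) = 0.3387/0.6613 = 0.5123

Final: 0.5123


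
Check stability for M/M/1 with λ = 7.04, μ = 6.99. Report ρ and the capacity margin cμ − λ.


Total capacity cμ = 1·6.99 = 6.99/hr
ρ = λ/(cμ) = 7.04/6.99 = 1.0072
Stable ⇔ ρ < 1: NO
Spare capacity = cμ − λ = 6.99 − 7.04 = -0.05/hr

Final: ρ = 1.0072; unstable; margin = -0.05/hr


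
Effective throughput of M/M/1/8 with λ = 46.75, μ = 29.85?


ρ = 1.5662; P_K = (1−ρ)ρ^8/(1−ρ^9) = 0.367988
λ_eff = λ(1 − P_K) = 46.75·(1 − 0.367988) = 46.75·0.632012 = 29.5466 /hr

Final: 29.5466 /hr


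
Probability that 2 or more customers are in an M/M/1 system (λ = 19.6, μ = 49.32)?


ρ = 19.6/49.32 = 0.3974
P(N ≥ n) = ρ^n = 0.3974^2 = 0.157930

Final: 0.157930


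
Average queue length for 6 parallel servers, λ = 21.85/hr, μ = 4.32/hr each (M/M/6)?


a = λ/μ = 5.0579; ρ = a/6 = 0.8430
P₀ = 0.004109
Lq = P₀·a^c·ρ / (c!·(1−ρ)²) = 0.004109·16741.95487·0.8430/(720·0.02466)
= 3.26690

Final: 3.26690


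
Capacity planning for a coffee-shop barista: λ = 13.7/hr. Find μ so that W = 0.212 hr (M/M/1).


W = 1/(μ−λ) ⇒ μ − λ = 1/W = 1/0.212 = 4.7170
μ = λ + 1/W = 13.7 + 4.7170 = 18.4170 per hr

Final: 18.4170 /hr


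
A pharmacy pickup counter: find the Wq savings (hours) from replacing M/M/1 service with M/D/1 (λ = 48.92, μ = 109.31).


ρ = 48.92/109.31 = 0.4475
Wq(M/M/1) = ρ/(μ−λ) = 0.4475/60.39 = 0.007411 hr
Wq(M/D/1) = ρ/(2(μ−λ)) = 0.003705 hr
Savings = 0.007411 − 0.003705 = 0.003705 hr

Final: 0.003705 hr


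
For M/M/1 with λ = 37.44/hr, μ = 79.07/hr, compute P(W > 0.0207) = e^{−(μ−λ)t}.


W ~ Exponential(μ−λ) for M/M/1.
μ − λ = 79.07 − 37.44 = 41.6300
P(W > t) = e^{−(μ−λ)t} = e^{−0.8617} = 0.422426

Final: 0.422426


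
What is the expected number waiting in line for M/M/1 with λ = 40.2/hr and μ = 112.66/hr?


ρ = 40.2/112.66 = 0.3568
Lq = ρ²/(1−ρ) = 0.1273/0.6432 = 0.1980

Final: 0.1980


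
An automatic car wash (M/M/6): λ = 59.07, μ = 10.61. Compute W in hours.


a = 5.5674; ρ = 0.9279; P₀ = 0.001410
Lq = P₀·a^c·ρ/(c!(1−ρ)²) = 10.41124
Wq = Lq/λ = 10.41124/59.07 = 0.17625 hr
W = Wq + 1/μ = 0.17625 + 0.09425 = 0.27050 hr

Final: 0.27050 hr


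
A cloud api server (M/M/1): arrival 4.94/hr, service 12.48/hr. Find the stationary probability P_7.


ρ = 4.94/12.48 = 0.3958
P_n = (1−ρ)·ρ^n = (1 − 0.3958)·0.3958^7 = 0.6042·0.001523 = 0.0009199

Final: 0.0009199


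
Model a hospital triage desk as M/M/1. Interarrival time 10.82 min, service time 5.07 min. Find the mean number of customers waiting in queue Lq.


λ = 60/10.82 = 5.5453 /hr
μ = 60/5.07 = 11.8343 /hr
ρ = λ/μ = 5.5453/11.8343 = 0.4686
Lq = ρ²/(1−ρ) = 0.2196/0.5314 = 0.4132

Final: 0.4132


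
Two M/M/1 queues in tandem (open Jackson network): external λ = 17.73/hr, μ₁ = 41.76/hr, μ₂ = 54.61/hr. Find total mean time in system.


Each node sees arrival rate λ = 17.73/hr (tandem ⇒ throughput preserved).
W₁ = 1/(μ₁−λ) = 1/(41.76−17.73) = 0.04161 hr
W₂ = 1/(μ₂−λ) = 1/(54.61−17.73) = 0.02711 hr
W_total = W₁ + W₂ = 0.04161 + 0.02711 = 0.06873 hr

Final: 0.06873 hr


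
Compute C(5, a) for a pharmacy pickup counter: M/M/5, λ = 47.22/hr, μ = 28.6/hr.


a = λ/μ = 1.6510; ρ = a/5 = 0.3302
P₀ = 0.191336 (from M/M/c formula)
C(c,a) = [a^c/(c!(1−ρ))]·P₀ = [12.26873/(120·0.6698)]·0.191336
= 0.15264·0.191336 = 0.029206

Final: 0.029206


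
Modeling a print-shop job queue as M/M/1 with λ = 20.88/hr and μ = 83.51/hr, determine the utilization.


ρ = λ/μ = 20.88/83.51 = 0.2500

Final: 0.2500


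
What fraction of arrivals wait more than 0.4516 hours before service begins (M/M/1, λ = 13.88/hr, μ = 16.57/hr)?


ρ = 13.88/16.57 = 0.8377
P(Wq > t) = ρ·e^{−(μ−λ)t} = 0.8377·e^{−1.2148}
= 0.8377·0.296768 = 0.248590

Final: 0.248590


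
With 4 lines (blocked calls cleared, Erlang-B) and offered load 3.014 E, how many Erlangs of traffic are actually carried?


B(4,3.014) = 0.207663 (Erlang-B)
Carried load = a(1 − B) = 3.014·(1 − 0.207663) = 3.014·0.792337 = 2.3881 E

Final: 2.3881 Erlangs


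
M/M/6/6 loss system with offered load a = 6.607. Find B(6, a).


B(c,a) = (a^c/c!) / Σ_{k=0}^{c} a^k/k!
a^6/6! = 115.529620
Σ terms (k=0..6): 1.00000 + 6.60700 + 21.82622 + 48.06862 + 79.39735 + 104.91565 + 115.52962 = 377.344465
B = 115.529620/377.344465 = 0.306165

Final: 0.306165


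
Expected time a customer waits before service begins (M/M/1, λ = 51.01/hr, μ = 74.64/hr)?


ρ = 51.01/74.64 = 0.6834
Wq = ρ/(μ−λ) = 0.6834/(74.64 − 51.01) = 0.6834/23.63 = 0.02892 hr

Final: 0.02892 hr


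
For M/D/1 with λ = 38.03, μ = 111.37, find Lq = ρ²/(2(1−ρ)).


ρ = 38.03/111.37 = 0.3415
M/D/1: Lq = ρ²/(2(1−ρ)) = 0.1166/(2·0.6585) = 0.08853

Final: 0.08853


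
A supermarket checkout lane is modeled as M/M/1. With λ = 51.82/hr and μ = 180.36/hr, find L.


ρ = λ/μ = 51.82/180.36 = 0.2873
L = ρ/(1−ρ) = 0.2873/(1 − 0.2873) = 0.2873/0.7127 = 0.4031

Final: 0.4031


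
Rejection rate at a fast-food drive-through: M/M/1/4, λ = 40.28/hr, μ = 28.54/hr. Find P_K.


ρ = λ/μ = 40.28/28.54 = 1.4114
P_K = (1−ρ)ρ^K/(1−ρ^(K+1)) = (-0.4114·3.967729)/(1 − 5.599864)
= -1.632135/-4.599864 = 0.354822

Final: 0.354822


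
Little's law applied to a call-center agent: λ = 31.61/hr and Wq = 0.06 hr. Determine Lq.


Lq = λWq = 31.61·0.06 = 1.8966

Final: 1.8966


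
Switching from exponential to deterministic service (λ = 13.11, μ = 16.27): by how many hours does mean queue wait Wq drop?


ρ = 13.11/16.27 = 0.8058
Wq(M/M/1) = ρ/(μ−λ) = 0.8058/3.16 = 0.25499 hr
Wq(M/D/1) = ρ/(2(μ−λ)) = 0.12750 hr
Savings = 0.25499 − 0.12750 = 0.12750 hr

Final: 0.12750 hr


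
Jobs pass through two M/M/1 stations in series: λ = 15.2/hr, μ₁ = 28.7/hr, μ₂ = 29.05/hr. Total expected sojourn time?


Each node sees arrival rate λ = 15.2/hr (tandem ⇒ throughput preserved).
W₁ = 1/(μ₁−λ) = 1/(28.7−15.2) = 0.07407 hr
W₂ = 1/(μ₂−λ) = 1/(29.05−15.2) = 0.07220 hr
W_total = W₁ + W₂ = 0.07407 + 0.07220 = 0.14628 hr

Final: 0.14628 hr


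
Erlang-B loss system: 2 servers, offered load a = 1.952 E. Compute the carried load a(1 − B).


B(2,1.952) = 0.392236 (Erlang-B)
Carried load = a(1 − B) = 1.952·(1 − 0.392236) = 1.952·0.607764 = 1.1864 E

Final: 1.1864 Erlangs


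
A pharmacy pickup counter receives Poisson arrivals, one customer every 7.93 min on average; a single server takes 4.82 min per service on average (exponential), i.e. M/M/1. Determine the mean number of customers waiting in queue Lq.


λ = 60/7.93 = 7.5662 /hr
μ = 60/4.82 = 12.4481 /hr
ρ = λ/μ = 7.5662/12.4481 = 0.6078
Lq = ρ²/(1−ρ) = 0.3694/0.3922 = 0.9420

Final: 0.9420


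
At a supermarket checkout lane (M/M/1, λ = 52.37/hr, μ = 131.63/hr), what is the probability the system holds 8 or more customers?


ρ = 52.37/131.63 = 0.3979
P(N ≥ n) = ρ^n = 0.3979^8 = 0.0006278

Final: 0.0006278


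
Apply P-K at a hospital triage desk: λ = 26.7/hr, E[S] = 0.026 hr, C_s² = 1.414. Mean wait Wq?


ρ = λ·E[S] = 26.7·0.026 = 0.6942
E[S²] = E[S]²(1+C_s²) = 0.026²·(1+1.414) = 0.001632
Wq = λ·E[S²]/(2(1−ρ)) = 26.7·0.001632/(2·0.3058) = 0.07124 hr

Final: 0.07124 hr


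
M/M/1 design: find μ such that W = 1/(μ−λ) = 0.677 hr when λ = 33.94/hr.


W = 1/(μ−λ) ⇒ μ − λ = 1/W = 1/0.677 = 1.4771
μ = λ + 1/W = 33.94 + 1.4771 = 35.4171 per hr

Final: 35.4171 /hr


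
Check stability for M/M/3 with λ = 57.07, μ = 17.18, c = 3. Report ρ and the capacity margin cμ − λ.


Total capacity cμ = 3·17.18 = 51.54/hr
ρ = λ/(cμ) = 57.07/51.54 = 1.1073
Stable ⇔ ρ < 1: NO
Spare capacity = cμ − λ = 51.54 − 57.07 = -5.53/hr

Final: ρ = 1.1073; unstable; margin = -5.53/hr


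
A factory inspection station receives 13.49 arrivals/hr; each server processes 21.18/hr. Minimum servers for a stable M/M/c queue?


Stability requires cμ > λ ⇔ c > λ/μ.
λ/μ = 13.49/21.18 = 0.6369
Minimum integer c = ⌊0.6369⌋ + 1 = 1
Check: 1·21.18 = 21.18 > 13.49, while 0·21.18 = 0.00 ≤ 13.49

Final: 1 servers


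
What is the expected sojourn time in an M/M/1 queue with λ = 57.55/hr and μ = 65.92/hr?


W = 1/(μ−λ) = 1/(65.92 − 57.55) = 1/8.37 = 0.1195 hr

Final: 0.1195 hr


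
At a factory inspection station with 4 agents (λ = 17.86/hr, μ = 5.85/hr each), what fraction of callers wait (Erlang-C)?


a = λ/μ = 3.0530; ρ = a/4 = 0.7632
P₀ = 0.034788 (from M/M/c formula)
C(c,a) = [a^c/(c!(1−ρ))]·P₀ = [86.87651/(24·0.2368)]·0.034788
= 15.28964·0.034788 = 0.531893

Final: 0.531893


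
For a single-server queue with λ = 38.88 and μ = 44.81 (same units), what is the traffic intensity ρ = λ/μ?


ρ = λ/μ = 38.88/44.81 = 0.8677

Final: 0.8677


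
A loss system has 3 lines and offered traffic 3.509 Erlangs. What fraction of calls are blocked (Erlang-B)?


B(c,a) = (a^c/c!) / Σ_{k=0}^{c} a^k/k!
a^3/3! = 7.201100
Σ terms (k=0..3): 1.00000 + 3.50900 + 6.15654 + 7.20110 = 17.866641
B = 7.201100/17.866641 = 0.403047

Final: 0.403047


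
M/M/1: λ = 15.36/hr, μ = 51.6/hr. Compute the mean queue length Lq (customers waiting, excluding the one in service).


ρ = 15.36/51.6 = 0.2977
Lq = ρ²/(1−ρ) = 0.08861/0.7023 = 0.1262

Final: 0.1262


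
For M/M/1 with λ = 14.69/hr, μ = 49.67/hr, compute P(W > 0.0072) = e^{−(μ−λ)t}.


W ~ Exponential(μ−λ) for M/M/1.
μ − λ = 49.67 − 14.69 = 34.9800
P(W > t) = e^{−(μ−λ)t} = e^{−0.2519} = 0.777357

Final: 0.777357


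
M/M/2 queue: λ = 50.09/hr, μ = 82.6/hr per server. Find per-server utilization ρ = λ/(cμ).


ρ = λ/(cμ) = 50.09/(2·82.6) = 50.09/165.20 = 0.3032

Final: 0.3032


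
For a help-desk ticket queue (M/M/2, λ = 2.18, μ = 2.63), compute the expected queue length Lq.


a = λ/μ = 0.8289; ρ = a/2 = 0.4144
P₀ = 0.413978
Lq = P₀·a^c·ρ / (c!·(1−ρ)²) = 0.413978·0.68707·0.4144/(2·0.34287)
= 0.17191

Final: 0.17191


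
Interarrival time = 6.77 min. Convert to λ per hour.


λ = 1/(interarrival time) in consistent units.
1 hour = 60 min, so λ = 60/6.77 = 8.8626 per hour

Final: 8.8626 /hr


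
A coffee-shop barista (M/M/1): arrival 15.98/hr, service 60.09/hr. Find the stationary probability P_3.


ρ = 15.98/60.09 = 0.2659
P_n = (1−ρ)·ρ^n = (1 − 0.2659)·0.2659^3 = 0.7341·0.018807 = 0.013806

Final: 0.013806


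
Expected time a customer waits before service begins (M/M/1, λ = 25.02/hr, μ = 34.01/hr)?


ρ = 25.02/34.01 = 0.7357
Wq = ρ/(μ−λ) = 0.7357/(34.01 − 25.02) = 0.7357/8.99 = 0.08183 hr

Final: 0.08183 hr


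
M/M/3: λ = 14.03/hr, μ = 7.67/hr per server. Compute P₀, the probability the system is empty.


a = λ/μ = 14.03/7.67 = 1.8292; ρ = a/c = 0.6097
Σ_{k=0}^{2} a^k/k! (terms k=0..2) = 1.00000 + 1.82920 + 1.67299 = 4.50220
Tail: a^3/(3!(1−ρ)) = 6.12050/(6·0.3903) = 2.61382
P₀ = 1/(4.50220 + 2.61382) = 1/7.11602 = 0.140528

Final: 0.140528


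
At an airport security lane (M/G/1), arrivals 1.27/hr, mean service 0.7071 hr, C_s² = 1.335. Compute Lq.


ρ = λ·E[S] = 1.27·0.7071 = 0.8980
Lq = ρ²(1+C_s²)/(2(1−ρ)) = 0.8064·(1+1.335)/(2·0.1020)
= 0.8064·2.3350/0.2040 = 9.23205

Final: 9.23205


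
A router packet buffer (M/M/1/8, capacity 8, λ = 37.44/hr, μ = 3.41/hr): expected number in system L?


ρ = 37.44/3.41 = 10.9795
L = ρ[1 − (K+1)ρ^K + Kρ^(K+1)] / [(1−ρ)(1−ρ^(K+1))]
Numerator: 10.9795·(1 − 9·211179466.595701 + 8·2318639070.188574) = 182791712984.232910
Denominator: (-9.9795)·(-2318639069.188574) = 23138793995.450779
L = 182791712984.232910/23138793995.450779 = 7.8998

Final: 7.8998


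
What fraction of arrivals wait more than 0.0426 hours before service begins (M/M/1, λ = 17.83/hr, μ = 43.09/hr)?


ρ = 17.83/43.09 = 0.4138
P(Wq > t) = ρ·e^{−(μ−λ)t} = 0.4138·e^{−1.0761}
= 0.4138·0.340931 = 0.141072

Final: 0.141072


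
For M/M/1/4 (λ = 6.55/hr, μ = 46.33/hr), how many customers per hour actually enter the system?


ρ = 0.1414; P_K = (1−ρ)ρ^4/(1−ρ^5) = 0.0003430
λ_eff = λ(1 − P_K) = 6.55·(1 − 0.0003430) = 6.55·0.999657 = 6.5478 /hr

Final: 6.5478 /hr


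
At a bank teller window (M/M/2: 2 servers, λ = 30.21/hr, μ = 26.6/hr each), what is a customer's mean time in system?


a = 1.1357; ρ = 0.5679; P₀ = 0.275626
Lq = P₀·a^c·ρ/(c!(1−ρ)²) = 0.54052
Wq = Lq/λ = 0.54052/30.21 = 0.01789 hr
W = Wq + 1/μ = 0.01789 + 0.03759 = 0.05549 hr

Final: 0.05549 hr


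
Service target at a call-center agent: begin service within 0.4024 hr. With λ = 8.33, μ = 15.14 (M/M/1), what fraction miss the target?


ρ = 8.33/15.14 = 0.5502
P(Wq > t) = ρ·e^{−(μ−λ)t} = 0.5502·e^{−2.7403}
= 0.5502·0.064548 = 0.035514

Final: 0.035514


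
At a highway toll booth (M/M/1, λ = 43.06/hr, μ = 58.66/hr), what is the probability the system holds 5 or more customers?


ρ = 43.06/58.66 = 0.7341
P(N ≥ n) = ρ^n = 0.7341^5 = 0.213137

Final: 0.213137


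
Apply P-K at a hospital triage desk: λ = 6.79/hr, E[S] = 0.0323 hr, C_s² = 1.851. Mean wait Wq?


ρ = λ·E[S] = 6.79·0.0323 = 0.2193
E[S²] = E[S]²(1+C_s²) = 0.0323²·(1+1.851) = 0.002974
Wq = λ·E[S²]/(2(1−ρ)) = 6.79·0.002974/(2·0.7807) = 0.01294 hr

Final: 0.01294 hr


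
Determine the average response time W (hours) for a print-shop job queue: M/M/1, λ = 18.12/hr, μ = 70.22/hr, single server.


W = 1/(μ−λ) = 1/(70.22 − 18.12) = 1/52.10 = 0.01919 hr

Final: 0.01919 hr


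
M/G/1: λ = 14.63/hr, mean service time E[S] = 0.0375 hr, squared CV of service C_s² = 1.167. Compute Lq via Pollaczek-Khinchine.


ρ = λ·E[S] = 14.63·0.0375 = 0.5486
Lq = ρ²(1+C_s²)/(2(1−ρ)) = 0.3010·(1+1.167)/(2·0.4514)
= 0.3010·2.1670/0.9027 = 0.72251

Final: 0.72251


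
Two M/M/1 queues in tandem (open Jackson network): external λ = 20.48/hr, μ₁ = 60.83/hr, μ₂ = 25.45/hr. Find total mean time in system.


Each node sees arrival rate λ = 20.48/hr (tandem ⇒ throughput preserved).
W₁ = 1/(μ₁−λ) = 1/(60.83−20.48) = 0.02478 hr
W₂ = 1/(μ₂−λ) = 1/(25.45−20.48) = 0.20121 hr
W_total = W₁ + W₂ = 0.02478 + 0.20121 = 0.22599 hr

Final: 0.22599 hr


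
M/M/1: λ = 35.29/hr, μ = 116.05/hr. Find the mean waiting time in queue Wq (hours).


ρ = 35.29/116.05 = 0.3041
Wq = ρ/(μ−λ) = 0.3041/(116.05 − 35.29) = 0.3041/80.76 = 0.003765 hr

Final: 0.003765 hr


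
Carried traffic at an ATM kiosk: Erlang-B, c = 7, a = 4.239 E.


B(7,4.239) = 0.075404 (Erlang-B)
Carried load = a(1 − B) = 4.239·(1 − 0.075404) = 4.239·0.924596 = 3.9194 E

Final: 3.9194 Erlangs


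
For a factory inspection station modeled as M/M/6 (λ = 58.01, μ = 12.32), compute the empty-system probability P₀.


a = λ/μ = 58.01/12.32 = 4.7086; ρ = a/c = 0.7848
Σ_{k=0}^{5} a^k/k! (terms k=0..5) = 1.00000 + 4.70860 + 11.08548 + 17.39904 + 20.48129 + 19.28766 = 73.96207
Tail: a^6/(6!(1−ρ)) = 10898.15413/(720·0.2152) = 70.32540
P₀ = 1/(73.96207 + 70.32540) = 1/144.28747 = 0.006931

Final: 0.006931


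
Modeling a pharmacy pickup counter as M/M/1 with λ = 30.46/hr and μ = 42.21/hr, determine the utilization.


ρ = λ/μ = 30.46/42.21 = 0.7216

Final: 0.7216


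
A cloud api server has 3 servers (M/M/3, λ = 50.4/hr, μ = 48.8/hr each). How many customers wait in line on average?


a = λ/μ = 1.0328; ρ = a/3 = 0.3443
P₀ = 0.351357
Lq = P₀·a^c·ρ / (c!·(1−ρ)²) = 0.351357·1.10162·0.3443/(6·0.42999)
= 0.05165

Final: 0.05165


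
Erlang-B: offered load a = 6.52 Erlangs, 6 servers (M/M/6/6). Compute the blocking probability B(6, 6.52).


B(c,a) = (a^c/c!) / Σ_{k=0}^{c} a^k/k!
a^6/6! = 106.697214
Σ terms (k=0..6): 1.00000 + 6.52000 + 21.25520 + 46.19463 + 75.29725 + 98.18762 + 106.69721 = 355.151923
B = 106.697214/355.151923 = 0.300427

Final: 0.300427


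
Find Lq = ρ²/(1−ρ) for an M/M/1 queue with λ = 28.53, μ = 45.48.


ρ = 28.53/45.48 = 0.6273
Lq = ρ²/(1−ρ) = 0.3935/0.3727 = 1.0559

Final: 1.0559


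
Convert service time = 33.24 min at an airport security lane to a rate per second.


μ = 1/(service time) in consistent units.
1 second = 0.0166667 min, so μ = 0.0166667/33.24 = 0.0005014 per second

Final: 0.0005014 /sec


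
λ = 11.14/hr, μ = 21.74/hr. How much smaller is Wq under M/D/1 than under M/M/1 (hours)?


ρ = 11.14/21.74 = 0.5124
Wq(M/M/1) = ρ/(μ−λ) = 0.5124/10.60 = 0.04834 hr
Wq(M/D/1) = ρ/(2(μ−λ)) = 0.02417 hr
Savings = 0.04834 − 0.02417 = 0.02417 hr

Final: 0.02417 hr


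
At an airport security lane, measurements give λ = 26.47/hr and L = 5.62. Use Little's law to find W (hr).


W = L/λ = 5.62/26.47 = 0.2123 hr

Final: 0.2123 hr


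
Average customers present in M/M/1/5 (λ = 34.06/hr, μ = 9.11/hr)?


ρ = 34.06/9.11 = 3.7387
L = ρ[1 − (K+1)ρ^K + Kρ^(K+1)] / [(1−ρ)(1−ρ^(K+1))]
Numerator: 3.7387·(1 − 6·730.518693 + 5·2731.225760) = 34673.217003
Denominator: (-2.7387)·(-2730.225760) = 7477.402054
L = 34673.217003/7477.402054 = 4.6371

Final: 4.6371


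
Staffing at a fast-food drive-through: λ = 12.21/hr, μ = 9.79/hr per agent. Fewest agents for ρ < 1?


Stability requires cμ > λ ⇔ c > λ/μ.
λ/μ = 12.21/9.79 = 1.2472
Minimum integer c = ⌊1.2472⌋ + 1 = 2
Check: 2·9.79 = 19.58 > 12.21, while 1·9.79 = 9.79 ≤ 12.21

Final: 2 servers


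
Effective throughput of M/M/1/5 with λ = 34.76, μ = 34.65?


ρ = 1.0032; P_K = (1−ρ)ρ^5/(1−ρ^6) = 0.167990
λ_eff = λ(1 − P_K) = 34.76·(1 − 0.167990) = 34.76·0.832010 = 28.9207 /hr

Final: 28.9207 /hr


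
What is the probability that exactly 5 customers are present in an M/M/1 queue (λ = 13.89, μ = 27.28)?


ρ = 13.89/27.28 = 0.5092
P_n = (1−ρ)·ρ^n = (1 − 0.5092)·0.5092^5 = 0.4908·0.034221 = 0.016797

Final: 0.016797


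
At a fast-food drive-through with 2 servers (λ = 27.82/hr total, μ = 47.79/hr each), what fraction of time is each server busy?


ρ = λ/(cμ) = 27.82/(2·47.79) = 27.82/95.58 = 0.2911

Final: 0.2911


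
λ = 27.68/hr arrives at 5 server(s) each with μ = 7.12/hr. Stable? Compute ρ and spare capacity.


Total capacity cμ = 5·7.12 = 35.60/hr
ρ = λ/(cμ) = 27.68/35.60 = 0.7775
Stable ⇔ ρ < 1: YES
Spare capacity = cμ − λ = 35.60 − 27.68 = 7.92/hr

Final: ρ = 0.7775; stable; margin = 7.92/hr


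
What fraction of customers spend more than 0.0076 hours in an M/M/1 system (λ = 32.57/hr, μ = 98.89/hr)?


W ~ Exponential(μ−λ) for M/M/1.
μ − λ = 98.89 − 32.57 = 66.3200
P(W > t) = e^{−(μ−λ)t} = e^{−0.5040} = 0.604090

Final: 0.604090


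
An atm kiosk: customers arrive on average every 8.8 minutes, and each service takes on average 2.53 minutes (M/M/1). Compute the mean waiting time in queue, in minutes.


λ = 60/8.8 = 6.8182 /hr
μ = 60/2.53 = 23.7154 /hr
ρ = λ/μ = 6.8182/23.7154 = 0.2875
Wq = ρ/(μ−λ) = 0.2875/(23.7154−6.8182) = 0.01701 hr
In minutes: 0.01701·60 = 1.021 min

Final: 1.021 min


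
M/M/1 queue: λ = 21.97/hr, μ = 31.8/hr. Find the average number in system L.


ρ = λ/μ = 21.97/31.8 = 0.6909
L = ρ/(1−ρ) = 0.6909/(1 − 0.6909) = 0.6909/0.3091 = 2.2350

Final: 2.2350


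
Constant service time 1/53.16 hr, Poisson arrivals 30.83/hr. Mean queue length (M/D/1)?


ρ = 30.83/53.16 = 0.5799
M/D/1: Lq = ρ²/(2(1−ρ)) = 0.3363/(2·0.4201) = 0.40035

Final: 0.40035


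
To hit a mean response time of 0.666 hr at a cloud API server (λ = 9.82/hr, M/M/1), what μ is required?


W = 1/(μ−λ) ⇒ μ − λ = 1/W = 1/0.666 = 1.5015
μ = λ + 1/W = 9.82 + 1.5015 = 11.3215 per hr

Final: 11.3215 /hr


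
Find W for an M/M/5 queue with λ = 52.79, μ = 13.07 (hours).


a = 4.0390; ρ = 0.8078; P₀ = 0.012214
Lq = P₀·a^c·ρ/(c!(1−ρ)²) = 2.39260
Wq = Lq/λ = 2.39260/52.79 = 0.04532 hr
W = Wq + 1/μ = 0.04532 + 0.07651 = 0.12183 hr

Final: 0.12183 hr


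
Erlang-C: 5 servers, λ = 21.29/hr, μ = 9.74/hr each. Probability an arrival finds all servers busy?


a = λ/μ = 2.1858; ρ = a/5 = 0.4372
P₀ = 0.111046 (from M/M/c formula)
C(c,a) = [a^c/(c!(1−ρ))]·P₀ = [49.89804/(120·0.5628)]·0.111046
= 0.73879·0.111046 = 0.082040

Final: 0.082040


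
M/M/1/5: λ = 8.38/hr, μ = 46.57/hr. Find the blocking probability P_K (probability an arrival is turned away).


ρ = λ/μ = 8.38/46.57 = 0.1799
P_K = (1−ρ)ρ^K/(1−ρ^(K+1)) = (0.8201·0.0001887)/(1 − 0.00003395)
= 0.0001547/0.999966 = 0.0001547

Final: 0.0001547


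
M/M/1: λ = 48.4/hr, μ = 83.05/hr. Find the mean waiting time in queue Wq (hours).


ρ = 48.4/83.05 = 0.5828
Wq = ρ/(μ−λ) = 0.5828/(83.05 − 48.4) = 0.5828/34.65 = 0.01682 hr

Final: 0.01682 hr


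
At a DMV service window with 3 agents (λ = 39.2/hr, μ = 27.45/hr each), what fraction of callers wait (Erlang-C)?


a = λ/μ = 1.4281; ρ = a/3 = 0.4760
P₀ = 0.228622 (from M/M/c formula)
C(c,a) = [a^c/(c!(1−ρ))]·P₀ = [2.91227/(6·0.5240)]·0.228622
= 0.92632·0.228622 = 0.211778

Final: 0.211778


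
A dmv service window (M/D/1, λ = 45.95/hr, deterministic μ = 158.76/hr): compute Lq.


ρ = 45.95/158.76 = 0.2894
M/D/1: Lq = ρ²/(2(1−ρ)) = 0.08377/(2·0.7106) = 0.05895

Final: 0.05895


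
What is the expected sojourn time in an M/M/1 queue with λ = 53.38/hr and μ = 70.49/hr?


W = 1/(μ−λ) = 1/(70.49 − 53.38) = 1/17.11 = 0.05845 hr

Final: 0.05845 hr


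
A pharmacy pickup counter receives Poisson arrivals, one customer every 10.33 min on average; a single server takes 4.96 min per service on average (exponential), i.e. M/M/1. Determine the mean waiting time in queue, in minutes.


λ = 60/10.33 = 5.8083 /hr
μ = 60/4.96 = 12.0968 /hr
ρ = λ/μ = 5.8083/12.0968 = 0.4802
Wq = ρ/(μ−λ) = 0.4802/(12.0968−5.8083) = 0.07636 hr
In minutes: 0.07636·60 = 4.581 min

Final: 4.581 min


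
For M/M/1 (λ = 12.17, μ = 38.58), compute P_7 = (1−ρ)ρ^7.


ρ = 12.17/38.58 = 0.3154
P_n = (1−ρ)·ρ^n = (1 − 0.3154)·0.3154^7 = 0.6846·0.0003108 = 0.0002128

Final: 0.0002128


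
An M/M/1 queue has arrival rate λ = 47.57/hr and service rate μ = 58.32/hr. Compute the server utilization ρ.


ρ = λ/μ = 47.57/58.32 = 0.8157

Final: 0.8157


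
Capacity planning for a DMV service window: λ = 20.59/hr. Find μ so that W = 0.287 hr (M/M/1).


W = 1/(μ−λ) ⇒ μ − λ = 1/W = 1/0.287 = 3.4843
μ = λ + 1/W = 20.59 + 3.4843 = 24.0743 per hr

Final: 24.0743 /hr


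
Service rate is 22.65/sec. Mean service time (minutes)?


Mean service time = 1/μ = 1/22.65 second = 0.04415 second
In minutes: 0.04415 × 0.0166667 = 0.0007358 min

Final: 0.0007358 min


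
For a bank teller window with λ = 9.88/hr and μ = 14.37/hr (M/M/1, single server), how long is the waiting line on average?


ρ = 9.88/14.37 = 0.6875
Lq = ρ²/(1−ρ) = 0.4727/0.3125 = 1.5129

Final: 1.5129


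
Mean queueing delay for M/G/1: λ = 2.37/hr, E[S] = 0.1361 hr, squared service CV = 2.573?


ρ = λ·E[S] = 2.37·0.1361 = 0.3226
E[S²] = E[S]²(1+C_s²) = 0.1361²·(1+2.573) = 0.066183
Wq = λ·E[S²]/(2(1−ρ)) = 2.37·0.066183/(2·0.6774) = 0.11577 hr

Final: 0.11577 hr


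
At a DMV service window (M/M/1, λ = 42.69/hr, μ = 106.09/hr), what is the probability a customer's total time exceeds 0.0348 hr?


W ~ Exponential(μ−λ) for M/M/1.
μ − λ = 106.09 − 42.69 = 63.4000
P(W > t) = e^{−(μ−λ)t} = e^{−2.2063} = 0.110105

Final: 0.110105


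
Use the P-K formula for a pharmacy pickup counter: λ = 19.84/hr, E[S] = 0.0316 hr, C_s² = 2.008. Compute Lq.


ρ = λ·E[S] = 19.84·0.0316 = 0.6269
Lq = ρ²(1+C_s²)/(2(1−ρ)) = 0.3931·(1+2.008)/(2·0.3731)
= 0.3931·3.0080/0.7461 = 1.58464

Final: 1.58464


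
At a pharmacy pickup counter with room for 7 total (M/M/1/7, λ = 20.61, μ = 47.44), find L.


ρ = 20.61/47.44 = 0.4344
L = ρ[1 − (K+1)ρ^K + Kρ^(K+1)] / [(1−ρ)(1−ρ^(K+1))]
Numerator: 0.4344·(1 − 8·0.002921 + 7·0.001269) = 0.428151
Denominator: (0.5656)·(0.998731) = 0.564839
L = 0.428151/0.564839 = 0.7580

Final: 0.7580


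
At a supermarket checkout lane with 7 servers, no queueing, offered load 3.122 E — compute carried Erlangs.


B(7,3.122) = 0.025656 (Erlang-B)
Carried load = a(1 − B) = 3.122·(1 − 0.025656) = 3.122·0.974344 = 3.0419 E

Final: 3.0419 Erlangs


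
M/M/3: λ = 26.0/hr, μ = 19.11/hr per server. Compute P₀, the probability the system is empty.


a = λ/μ = 26.0/19.11 = 1.3605; ρ = a/c = 0.4535
Σ_{k=0}^{2} a^k/k! (terms k=0..2) = 1.00000 + 1.36054 + 0.92554 = 3.28608
Tail: a^3/(3!(1−ρ)) = 2.51848/(6·0.5465) = 0.76808
P₀ = 1/(3.28608 + 0.76808) = 1/4.05417 = 0.246660

Final: 0.246660


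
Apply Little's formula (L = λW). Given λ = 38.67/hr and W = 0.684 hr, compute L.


L = λW = 38.67·0.684 = 26.4503

Final: 26.4503


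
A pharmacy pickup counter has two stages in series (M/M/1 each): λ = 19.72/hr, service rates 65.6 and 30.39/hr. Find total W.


Each node sees arrival rate λ = 19.72/hr (tandem ⇒ throughput preserved).
W₁ = 1/(μ₁−λ) = 1/(65.6−19.72) = 0.02180 hr
W₂ = 1/(μ₂−λ) = 1/(30.39−19.72) = 0.09372 hr
W_total = W₁ + W₂ = 0.02180 + 0.09372 = 0.11552 hr

Final: 0.11552 hr


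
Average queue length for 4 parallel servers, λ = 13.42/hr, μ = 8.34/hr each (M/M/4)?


a = λ/μ = 1.6091; ρ = a/4 = 0.4023
P₀ = 0.197415
Lq = P₀·a^c·ρ / (c!·(1−ρ)²) = 0.197415·6.70418·0.4023/(24·0.35727)
= 0.06209

Final: 0.06209


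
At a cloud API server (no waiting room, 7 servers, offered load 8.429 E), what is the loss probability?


B(c,a) = (a^c/c!) / Σ_{k=0}^{c} a^k/k!
a^7/7! = 599.793618
Σ terms (k=0..7): 1.00000 + 8.42900 + 35.52402 + 99.81066 + 210.32601 + 354.56758 + 498.10836 + 599.79362 = 1807.559235
B = 599.793618/1807.559235 = 0.331825

Final: 0.331825


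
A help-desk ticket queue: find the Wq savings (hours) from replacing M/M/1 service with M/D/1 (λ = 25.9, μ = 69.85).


ρ = 25.9/69.85 = 0.3708
Wq(M/M/1) = ρ/(μ−λ) = 0.3708/43.95 = 0.008437 hr
Wq(M/D/1) = ρ/(2(μ−λ)) = 0.004218 hr
Savings = 0.008437 − 0.004218 = 0.004218 hr

Final: 0.004218 hr


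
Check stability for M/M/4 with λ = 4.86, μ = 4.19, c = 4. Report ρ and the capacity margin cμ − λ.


Total capacity cμ = 4·4.19 = 16.76/hr
ρ = λ/(cμ) = 4.86/16.76 = 0.2900
Stable ⇔ ρ < 1: YES
Spare capacity = cμ − λ = 16.76 − 4.86 = 11.90/hr

Final: ρ = 0.2900; stable; margin = 11.90/hr


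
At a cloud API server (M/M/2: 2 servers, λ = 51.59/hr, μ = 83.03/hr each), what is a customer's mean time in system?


a = 0.6213; ρ = 0.3107; P₀ = 0.525936
Lq = P₀·a^c·ρ/(c!(1−ρ)²) = 0.06638
Wq = Lq/λ = 0.06638/51.59 = 0.001287 hr
W = Wq + 1/μ = 0.001287 + 0.01204 = 0.01333 hr

Final: 0.01333 hr


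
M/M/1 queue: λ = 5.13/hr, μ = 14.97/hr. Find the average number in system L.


ρ = λ/μ = 5.13/14.97 = 0.3427
L = ρ/(1−ρ) = 0.3427/(1 − 0.3427) = 0.3427/0.6573 = 0.5213

Final: 0.5213


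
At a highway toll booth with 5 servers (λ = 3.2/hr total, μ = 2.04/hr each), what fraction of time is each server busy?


ρ = λ/(cμ) = 3.2/(5·2.04) = 3.2/10.20 = 0.3137

Final: 0.3137


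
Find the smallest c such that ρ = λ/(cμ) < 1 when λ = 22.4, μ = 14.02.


Stability requires cμ > λ ⇔ c > λ/μ.
λ/μ = 22.4/14.02 = 1.5977
Minimum integer c = ⌊1.5977⌋ + 1 = 2
Check: 2·14.02 = 28.04 > 22.4, while 1·14.02 = 14.02 ≤ 22.4

Final: 2 servers


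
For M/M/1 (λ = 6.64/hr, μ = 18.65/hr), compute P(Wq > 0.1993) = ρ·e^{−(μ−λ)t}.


ρ = 6.64/18.65 = 0.3560
P(Wq > t) = ρ·e^{−(μ−λ)t} = 0.3560·e^{−2.3936}
= 0.3560·0.091301 = 0.032506

Final: 0.032506


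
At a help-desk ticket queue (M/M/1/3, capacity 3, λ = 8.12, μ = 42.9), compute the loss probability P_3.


ρ = λ/μ = 8.12/42.9 = 0.1893
P_K = (1−ρ)ρ^K/(1−ρ^(K+1)) = (0.8107·0.006781)/(1 − 0.001283)
= 0.005498/0.998717 = 0.005505

Final: 0.005505


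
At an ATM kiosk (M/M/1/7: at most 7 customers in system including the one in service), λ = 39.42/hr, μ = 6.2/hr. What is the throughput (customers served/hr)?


ρ = 6.3581; P_K = (1−ρ)ρ^7/(1−ρ^8) = 0.842720
λ_eff = λ(1 − P_K) = 39.42·(1 − 0.842720) = 39.42·0.157280 = 6.2000 /hr

Final: 6.2000 /hr


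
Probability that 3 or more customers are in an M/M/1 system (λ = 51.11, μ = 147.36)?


ρ = 51.11/147.36 = 0.3468
P(N ≥ n) = ρ^n = 0.3468^3 = 0.041723

Final: 0.041723


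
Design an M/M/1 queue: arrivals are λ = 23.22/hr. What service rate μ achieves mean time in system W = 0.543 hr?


W = 1/(μ−λ) ⇒ μ − λ = 1/W = 1/0.543 = 1.8416
μ = λ + 1/W = 23.22 + 1.8416 = 25.0616 per hr

Final: 25.0616 /hr
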